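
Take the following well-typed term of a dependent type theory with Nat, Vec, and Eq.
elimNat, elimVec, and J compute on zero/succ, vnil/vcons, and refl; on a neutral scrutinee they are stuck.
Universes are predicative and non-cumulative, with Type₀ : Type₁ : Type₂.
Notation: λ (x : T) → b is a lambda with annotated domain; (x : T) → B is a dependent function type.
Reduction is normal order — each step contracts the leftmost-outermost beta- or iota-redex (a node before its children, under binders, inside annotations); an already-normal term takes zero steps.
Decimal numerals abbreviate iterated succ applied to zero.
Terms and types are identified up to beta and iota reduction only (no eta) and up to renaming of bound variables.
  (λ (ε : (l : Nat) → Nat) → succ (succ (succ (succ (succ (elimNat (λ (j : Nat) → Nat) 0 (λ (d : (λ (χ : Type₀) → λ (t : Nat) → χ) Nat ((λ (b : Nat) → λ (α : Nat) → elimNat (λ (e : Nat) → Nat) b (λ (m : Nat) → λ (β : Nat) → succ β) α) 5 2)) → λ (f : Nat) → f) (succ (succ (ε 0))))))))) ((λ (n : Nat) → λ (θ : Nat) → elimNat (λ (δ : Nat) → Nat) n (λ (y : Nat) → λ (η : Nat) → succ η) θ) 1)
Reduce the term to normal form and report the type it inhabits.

normal form:
  5
the term's type:
  Nat
observation: 16 normal-order steps separate the term from its normal form.


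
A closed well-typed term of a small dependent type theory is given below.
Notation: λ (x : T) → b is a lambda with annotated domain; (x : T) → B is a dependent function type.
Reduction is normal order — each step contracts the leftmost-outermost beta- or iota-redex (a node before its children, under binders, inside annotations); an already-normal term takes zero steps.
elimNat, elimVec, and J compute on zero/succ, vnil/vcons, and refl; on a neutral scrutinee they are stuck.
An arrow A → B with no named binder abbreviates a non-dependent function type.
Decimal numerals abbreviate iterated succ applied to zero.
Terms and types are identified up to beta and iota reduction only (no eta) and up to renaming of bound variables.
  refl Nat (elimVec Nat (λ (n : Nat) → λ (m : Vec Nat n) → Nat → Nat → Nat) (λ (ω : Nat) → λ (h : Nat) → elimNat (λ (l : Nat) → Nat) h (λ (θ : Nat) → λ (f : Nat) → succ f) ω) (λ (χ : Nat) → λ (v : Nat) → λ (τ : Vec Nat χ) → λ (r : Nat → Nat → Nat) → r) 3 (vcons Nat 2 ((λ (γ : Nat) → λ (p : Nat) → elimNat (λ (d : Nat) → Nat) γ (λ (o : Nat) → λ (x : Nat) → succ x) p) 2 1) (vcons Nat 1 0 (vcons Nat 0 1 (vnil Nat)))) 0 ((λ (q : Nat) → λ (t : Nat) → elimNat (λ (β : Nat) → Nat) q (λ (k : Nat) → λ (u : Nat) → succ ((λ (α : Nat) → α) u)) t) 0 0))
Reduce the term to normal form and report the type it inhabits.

reduced normal form:
  refl Nat 0
the term's type:
  Eq Nat 0 0
observation: contracting an elimVec iota-redex first, the term normalizes in 22 steps.


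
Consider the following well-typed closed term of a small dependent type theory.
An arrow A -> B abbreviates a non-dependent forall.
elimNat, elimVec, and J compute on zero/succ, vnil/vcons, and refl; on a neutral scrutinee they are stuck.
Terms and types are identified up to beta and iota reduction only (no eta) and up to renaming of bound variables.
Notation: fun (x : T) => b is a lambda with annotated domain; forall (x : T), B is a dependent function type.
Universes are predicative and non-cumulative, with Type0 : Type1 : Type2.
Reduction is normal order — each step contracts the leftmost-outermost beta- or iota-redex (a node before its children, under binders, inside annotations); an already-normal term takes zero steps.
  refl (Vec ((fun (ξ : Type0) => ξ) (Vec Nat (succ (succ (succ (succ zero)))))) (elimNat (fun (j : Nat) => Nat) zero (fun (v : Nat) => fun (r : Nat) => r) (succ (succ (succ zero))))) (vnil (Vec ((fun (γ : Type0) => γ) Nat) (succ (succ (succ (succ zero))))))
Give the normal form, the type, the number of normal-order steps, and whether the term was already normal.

resulting normal form:
  refl (Vec (Vec Nat (succ (succ (succ (succ zero))))) zero) (vnil (Vec Nat (succ (succ (succ (succ zero))))))
inferred type:
  Eq (Vec (Vec Nat (succ (succ (succ (succ zero))))) zero) (vnil (Vec Nat (succ (succ (succ (succ zero)))))) (vnil (Vec Nat (succ (succ (succ (succ zero))))))
reduction steps (normal order): 12
already normal: no
first contracted redex: a beta-redex


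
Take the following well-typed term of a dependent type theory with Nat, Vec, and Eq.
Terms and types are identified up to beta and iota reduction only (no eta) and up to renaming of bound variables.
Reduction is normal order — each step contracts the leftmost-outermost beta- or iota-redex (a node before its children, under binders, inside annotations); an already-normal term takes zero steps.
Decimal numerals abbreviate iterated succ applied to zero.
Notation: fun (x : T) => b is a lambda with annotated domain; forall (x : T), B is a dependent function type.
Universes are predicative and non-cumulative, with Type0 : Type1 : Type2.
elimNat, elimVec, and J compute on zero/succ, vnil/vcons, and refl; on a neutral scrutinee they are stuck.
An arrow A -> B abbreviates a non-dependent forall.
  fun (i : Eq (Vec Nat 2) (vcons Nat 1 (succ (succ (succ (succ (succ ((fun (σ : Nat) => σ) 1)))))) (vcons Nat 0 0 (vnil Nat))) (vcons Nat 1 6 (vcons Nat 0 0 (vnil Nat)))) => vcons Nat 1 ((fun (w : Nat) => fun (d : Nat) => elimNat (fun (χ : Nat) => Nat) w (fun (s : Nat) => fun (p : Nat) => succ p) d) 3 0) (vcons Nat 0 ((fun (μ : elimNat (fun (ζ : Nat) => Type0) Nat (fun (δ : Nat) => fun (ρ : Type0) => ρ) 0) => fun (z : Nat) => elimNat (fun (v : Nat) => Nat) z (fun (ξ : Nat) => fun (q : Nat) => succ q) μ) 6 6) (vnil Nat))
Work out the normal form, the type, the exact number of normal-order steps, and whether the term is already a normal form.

reduced normal form:
  fun (i : Eq (Vec Nat 2) (vcons Nat 1 6 (vcons Nat 0 0 (vnil Nat))) (vcons Nat 1 6 (vcons Nat 0 0 (vnil Nat)))) => vcons Nat 1 3 (vcons Nat 0 12 (vnil Nat))
the term's type:
  Eq (Vec Nat 2) (vcons Nat 1 6 (vcons Nat 0 0 (vnil Nat))) (vcons Nat 1 6 (vcons Nat 0 0 (vnil Nat))) -> Vec Nat 2
steps to reach normal form (normal order): 25
already normal: no
first redex: a beta-redex


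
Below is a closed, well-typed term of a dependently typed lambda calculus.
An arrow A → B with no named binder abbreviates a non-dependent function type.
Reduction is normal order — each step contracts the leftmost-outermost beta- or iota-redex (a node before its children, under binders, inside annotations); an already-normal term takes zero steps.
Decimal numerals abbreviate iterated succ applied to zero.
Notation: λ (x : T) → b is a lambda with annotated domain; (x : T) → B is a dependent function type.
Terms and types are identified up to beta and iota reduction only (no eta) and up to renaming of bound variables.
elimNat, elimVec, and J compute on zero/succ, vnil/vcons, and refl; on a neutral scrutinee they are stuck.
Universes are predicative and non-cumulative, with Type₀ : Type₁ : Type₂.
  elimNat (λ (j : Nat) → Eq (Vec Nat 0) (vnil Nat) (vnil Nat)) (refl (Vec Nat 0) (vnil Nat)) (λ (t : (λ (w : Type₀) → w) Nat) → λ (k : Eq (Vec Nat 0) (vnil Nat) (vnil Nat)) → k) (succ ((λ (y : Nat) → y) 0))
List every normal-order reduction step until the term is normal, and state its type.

normal-order reduction:
  elimNat (λ (j : Nat) → Eq (Vec Nat 0) (vnil Nat) (vnil Nat)) (refl (Vec Nat 0) (vnil Nat)) (λ (t : (λ (w : Type₀) → w) Nat) → λ (k : Eq (Vec Nat 0) (vnil Nat) (vnil Nat)) → k) (succ ((λ (y : Nat) → y) 0))
  ~> (λ (j : (λ (t : Type₀) → t) Nat) → λ (w : Eq (Vec Nat 0) (vnil Nat) (vnil Nat)) → w) ((λ (k : Nat) → k) 0) (elimNat (λ (y : Nat) → Eq (Vec Nat 0) (vnil Nat) (vnil Nat)) (refl (Vec Nat 0) (vnil Nat)) (λ (h : (λ (f : Type₀) → f) Nat) → λ (ξ : Eq (Vec Nat 0) (vnil Nat) (vnil Nat)) → ξ) ((λ (α : Nat) → α) 0))
  ~> (λ (j : Eq (Vec Nat 0) (vnil Nat) (vnil Nat)) → j) (elimNat (λ (t : Nat) → Eq (Vec Nat 0) (vnil Nat) (vnil Nat)) (refl (Vec Nat 0) (vnil Nat)) (λ (w : (λ (k : Type₀) → k) Nat) → λ (y : Eq (Vec Nat 0) (vnil Nat) (vnil Nat)) → y) ((λ (h : Nat) → h) 0))
  ~> elimNat (λ (j : Nat) → Eq (Vec Nat 0) (vnil Nat) (vnil Nat)) (refl (Vec Nat 0) (vnil Nat)) (λ (t : (λ (w : Type₀) → w) Nat) → λ (k : Eq (Vec Nat 0) (vnil Nat) (vnil Nat)) → k) ((λ (y : Nat) → y) 0)
  ~> elimNat (λ (j : Nat) → Eq (Vec Nat 0) (vnil Nat) (vnil Nat)) (refl (Vec Nat 0) (vnil Nat)) (λ (t : Nat) → λ (w : Eq (Vec Nat 0) (vnil Nat) (vnil Nat)) → w) ((λ (k : Nat) → k) 0)
  ~> elimNat (λ (j : Nat) → Eq (Vec Nat 0) (vnil Nat) (vnil Nat)) (refl (Vec Nat 0) (vnil Nat)) (λ (t : Nat) → λ (w : Eq (Vec Nat 0) (vnil Nat) (vnil Nat)) → w) 0
  ~> refl (Vec Nat 0) (vnil Nat)
the term's type:
  Eq (Vec Nat 0) (vnil Nat) (vnil Nat)


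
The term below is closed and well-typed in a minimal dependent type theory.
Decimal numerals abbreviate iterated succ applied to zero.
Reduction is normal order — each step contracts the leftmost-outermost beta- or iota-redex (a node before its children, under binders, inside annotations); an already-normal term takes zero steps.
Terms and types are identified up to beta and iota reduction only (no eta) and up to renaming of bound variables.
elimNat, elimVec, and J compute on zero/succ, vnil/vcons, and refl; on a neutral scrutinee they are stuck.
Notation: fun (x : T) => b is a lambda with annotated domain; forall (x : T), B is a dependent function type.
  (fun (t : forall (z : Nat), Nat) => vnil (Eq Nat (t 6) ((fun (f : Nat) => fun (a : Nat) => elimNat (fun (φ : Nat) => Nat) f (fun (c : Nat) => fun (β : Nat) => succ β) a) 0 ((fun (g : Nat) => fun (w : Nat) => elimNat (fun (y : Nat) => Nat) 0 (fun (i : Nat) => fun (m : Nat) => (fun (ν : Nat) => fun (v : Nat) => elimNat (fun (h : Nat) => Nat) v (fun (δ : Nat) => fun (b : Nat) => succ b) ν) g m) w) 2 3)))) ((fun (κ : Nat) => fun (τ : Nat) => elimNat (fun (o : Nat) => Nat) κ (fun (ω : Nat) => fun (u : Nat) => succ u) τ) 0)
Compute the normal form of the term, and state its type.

resulting normal form:
  vnil (Eq Nat 6 6)
type:
  Vec (Eq Nat 6 6) 0
observation: normalization takes exactly 82 steps under the normal-order strategy.


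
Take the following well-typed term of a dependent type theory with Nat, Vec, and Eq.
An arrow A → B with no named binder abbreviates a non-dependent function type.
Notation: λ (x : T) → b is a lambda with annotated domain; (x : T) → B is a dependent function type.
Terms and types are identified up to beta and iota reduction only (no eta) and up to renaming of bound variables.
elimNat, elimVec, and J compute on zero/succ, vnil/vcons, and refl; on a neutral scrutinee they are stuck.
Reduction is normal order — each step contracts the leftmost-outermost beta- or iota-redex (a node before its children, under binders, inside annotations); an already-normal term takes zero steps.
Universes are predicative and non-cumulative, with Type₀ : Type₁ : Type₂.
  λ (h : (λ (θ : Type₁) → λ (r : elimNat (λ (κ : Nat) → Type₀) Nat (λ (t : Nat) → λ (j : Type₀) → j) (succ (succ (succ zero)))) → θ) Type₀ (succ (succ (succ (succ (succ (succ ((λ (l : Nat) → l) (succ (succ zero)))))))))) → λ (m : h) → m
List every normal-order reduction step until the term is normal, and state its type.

normal-order reduction:
  λ (h : (λ (θ : Type₁) → λ (r : elimNat (λ (κ : Nat) → Type₀) Nat (λ (t : Nat) → λ (j : Type₀) → j) (succ (succ (succ zero)))) → θ) Type₀ (succ (succ (succ (succ (succ (succ ((λ (l : Nat) → l) (succ (succ zero)))))))))) → λ (m : h) → m
  ~> λ (h : (λ (θ : elimNat (λ (r : Nat) → Type₀) Nat (λ (κ : Nat) → λ (t : Type₀) → t) (succ (succ (succ zero)))) → Type₀) (succ (succ (succ (succ (succ (succ ((λ (j : Nat) → j) (succ (succ zero)))))))))) → λ (l : h) → l
  ~> λ (h : Type₀) → λ (θ : h) → θ
the term's type:
  (h : Type₀) → h → h


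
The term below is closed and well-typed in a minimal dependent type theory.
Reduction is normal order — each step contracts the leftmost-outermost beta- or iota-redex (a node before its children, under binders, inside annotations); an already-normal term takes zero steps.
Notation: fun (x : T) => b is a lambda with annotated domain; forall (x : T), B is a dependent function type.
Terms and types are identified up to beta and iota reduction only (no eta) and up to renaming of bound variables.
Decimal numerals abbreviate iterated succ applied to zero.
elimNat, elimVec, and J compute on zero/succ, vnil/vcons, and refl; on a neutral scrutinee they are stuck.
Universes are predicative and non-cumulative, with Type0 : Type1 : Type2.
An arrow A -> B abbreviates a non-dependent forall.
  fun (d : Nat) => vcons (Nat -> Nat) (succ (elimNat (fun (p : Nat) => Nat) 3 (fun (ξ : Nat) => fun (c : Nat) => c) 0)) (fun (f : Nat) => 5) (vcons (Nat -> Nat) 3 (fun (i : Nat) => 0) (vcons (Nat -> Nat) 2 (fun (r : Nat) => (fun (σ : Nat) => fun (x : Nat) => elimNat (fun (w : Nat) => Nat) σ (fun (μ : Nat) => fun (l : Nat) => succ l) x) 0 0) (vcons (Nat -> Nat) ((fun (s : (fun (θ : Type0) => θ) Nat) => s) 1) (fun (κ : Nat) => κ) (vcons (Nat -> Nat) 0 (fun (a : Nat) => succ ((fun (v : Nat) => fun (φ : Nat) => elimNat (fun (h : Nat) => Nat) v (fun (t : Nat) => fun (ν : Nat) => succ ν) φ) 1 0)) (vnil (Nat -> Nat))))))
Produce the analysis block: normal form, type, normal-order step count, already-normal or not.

normal form:
  fun (d : Nat) => vcons (Nat -> Nat) 4 (fun (p : Nat) => 5) (vcons (Nat -> Nat) 3 (fun (ξ : Nat) => 0) (vcons (Nat -> Nat) 2 (fun (c : Nat) => 0) (vcons (Nat -> Nat) 1 (fun (f : Nat) => f) (vcons (Nat -> Nat) 0 (fun (i : Nat) => 2) (vnil (Nat -> Nat))))))
type:
  Nat -> Vec (Nat -> Nat) 5
normal-order step count: 8
term was already normal: no
first contracted redex: an elimNat iota-redex


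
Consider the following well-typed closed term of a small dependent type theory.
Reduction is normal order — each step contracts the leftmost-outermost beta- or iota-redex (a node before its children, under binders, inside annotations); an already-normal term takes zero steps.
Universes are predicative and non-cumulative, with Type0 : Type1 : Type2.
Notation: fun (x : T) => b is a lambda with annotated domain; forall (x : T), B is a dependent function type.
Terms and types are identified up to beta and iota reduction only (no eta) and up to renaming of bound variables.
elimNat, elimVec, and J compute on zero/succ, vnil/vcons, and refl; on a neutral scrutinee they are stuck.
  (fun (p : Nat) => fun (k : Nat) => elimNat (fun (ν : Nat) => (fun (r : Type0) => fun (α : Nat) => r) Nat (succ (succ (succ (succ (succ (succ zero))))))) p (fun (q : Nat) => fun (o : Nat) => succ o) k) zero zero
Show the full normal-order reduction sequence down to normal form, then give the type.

normal-order reduction sequence:
  (fun (p : Nat) => fun (k : Nat) => elimNat (fun (ν : Nat) => (fun (r : Type0) => fun (α : Nat) => r) Nat (succ (succ (succ (succ (succ (succ zero))))))) p (fun (q : Nat) => fun (o : Nat) => succ o) k) zero zero
  ~> (fun (p : Nat) => elimNat (fun (k : Nat) => (fun (ν : Type0) => fun (r : Nat) => ν) Nat (succ (succ (succ (succ (succ (succ zero))))))) zero (fun (α : Nat) => fun (q : Nat) => succ q) p) zero
  ~> elimNat (fun (p : Nat) => (fun (k : Type0) => fun (ν : Nat) => k) Nat (succ (succ (succ (succ (succ (succ zero))))))) zero (fun (r : Nat) => fun (α : Nat) => succ α) zero
  ~> zero
the term's type:
  Nat


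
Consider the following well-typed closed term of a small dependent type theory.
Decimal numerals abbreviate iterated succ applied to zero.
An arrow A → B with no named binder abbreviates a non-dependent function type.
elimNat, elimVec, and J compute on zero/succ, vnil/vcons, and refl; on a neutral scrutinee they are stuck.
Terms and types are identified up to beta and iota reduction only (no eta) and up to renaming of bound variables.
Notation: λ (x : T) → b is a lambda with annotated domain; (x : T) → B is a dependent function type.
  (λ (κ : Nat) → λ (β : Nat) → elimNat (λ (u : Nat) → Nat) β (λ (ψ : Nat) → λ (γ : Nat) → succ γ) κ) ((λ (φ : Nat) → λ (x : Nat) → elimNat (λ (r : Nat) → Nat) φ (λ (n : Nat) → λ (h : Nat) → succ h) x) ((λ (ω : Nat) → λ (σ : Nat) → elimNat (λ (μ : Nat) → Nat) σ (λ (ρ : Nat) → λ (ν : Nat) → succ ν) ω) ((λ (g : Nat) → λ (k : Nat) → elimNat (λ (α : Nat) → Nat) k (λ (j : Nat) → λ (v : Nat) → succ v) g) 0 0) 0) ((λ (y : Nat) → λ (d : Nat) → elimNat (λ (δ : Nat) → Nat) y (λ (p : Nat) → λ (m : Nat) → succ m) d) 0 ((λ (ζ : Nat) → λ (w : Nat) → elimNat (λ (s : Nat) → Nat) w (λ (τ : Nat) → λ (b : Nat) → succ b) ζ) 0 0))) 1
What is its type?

the term's type:
  Nat


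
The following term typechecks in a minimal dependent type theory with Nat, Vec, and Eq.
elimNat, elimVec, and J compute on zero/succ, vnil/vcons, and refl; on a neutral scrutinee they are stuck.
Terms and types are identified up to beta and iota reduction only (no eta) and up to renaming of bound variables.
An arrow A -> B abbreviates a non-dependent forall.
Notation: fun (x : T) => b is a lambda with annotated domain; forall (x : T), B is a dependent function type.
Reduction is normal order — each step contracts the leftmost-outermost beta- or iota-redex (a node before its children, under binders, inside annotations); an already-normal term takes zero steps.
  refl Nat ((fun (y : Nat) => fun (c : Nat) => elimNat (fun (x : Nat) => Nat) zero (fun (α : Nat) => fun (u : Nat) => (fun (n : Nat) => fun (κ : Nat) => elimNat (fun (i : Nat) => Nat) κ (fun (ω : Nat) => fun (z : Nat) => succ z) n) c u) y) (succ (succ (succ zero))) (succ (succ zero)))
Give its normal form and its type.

normal form:
  refl Nat (succ (succ (succ (succ (succ (succ zero))))))
type:
  Eq Nat (succ (succ (succ (succ (succ (succ zero)))))) (succ (succ (succ (succ (succ (succ zero))))))
observation: 39 normal-order steps separate the term from its normal form.


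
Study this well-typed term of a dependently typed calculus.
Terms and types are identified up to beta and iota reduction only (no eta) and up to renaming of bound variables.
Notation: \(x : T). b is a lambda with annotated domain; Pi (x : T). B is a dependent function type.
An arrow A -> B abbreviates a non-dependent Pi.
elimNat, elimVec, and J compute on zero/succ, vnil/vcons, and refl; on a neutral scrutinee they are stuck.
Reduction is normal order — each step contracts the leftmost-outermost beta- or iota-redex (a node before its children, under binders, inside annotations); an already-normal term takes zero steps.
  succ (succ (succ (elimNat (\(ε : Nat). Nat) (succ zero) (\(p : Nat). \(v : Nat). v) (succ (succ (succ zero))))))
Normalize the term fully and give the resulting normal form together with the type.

resulting normal form:
  succ (succ (succ (succ zero)))
the term's type:
  Nat


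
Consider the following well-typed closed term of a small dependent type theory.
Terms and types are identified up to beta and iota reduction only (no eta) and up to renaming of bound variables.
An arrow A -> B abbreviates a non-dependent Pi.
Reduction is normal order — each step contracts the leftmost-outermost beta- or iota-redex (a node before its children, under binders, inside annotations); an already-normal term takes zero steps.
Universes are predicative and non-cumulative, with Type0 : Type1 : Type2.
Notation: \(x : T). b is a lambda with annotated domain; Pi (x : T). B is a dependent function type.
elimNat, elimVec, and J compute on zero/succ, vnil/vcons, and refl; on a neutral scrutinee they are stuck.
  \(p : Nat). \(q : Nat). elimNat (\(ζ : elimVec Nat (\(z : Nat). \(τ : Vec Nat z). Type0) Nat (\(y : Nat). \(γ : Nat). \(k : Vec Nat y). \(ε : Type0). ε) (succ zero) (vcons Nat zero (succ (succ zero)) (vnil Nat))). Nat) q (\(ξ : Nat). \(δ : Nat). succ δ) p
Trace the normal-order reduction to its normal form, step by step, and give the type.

normal-order reduction sequence:
  \(p : Nat). \(q : Nat). elimNat (\(ζ : elimVec Nat (\(z : Nat). \(τ : Vec Nat z). Type0) Nat (\(y : Nat). \(γ : Nat). \(k : Vec Nat y). \(ε : Type0). ε) (succ zero) (vcons Nat zero (succ (succ zero)) (vnil Nat))). Nat) q (\(ξ : Nat). \(δ : Nat). succ δ) p
  ~> \(p : Nat). \(q : Nat). elimNat (\(ζ : (\(z : Nat). \(τ : Nat). \(y : Vec Nat z). \(γ : Type0). γ) zero (succ (succ zero)) (vnil Nat) (elimVec Nat (\(k : Nat). \(ε : Vec Nat k). Type0) Nat (\(ξ : Nat). \(δ : Nat). \(s : Vec Nat ξ). \(e : Type0). e) zero (vnil Nat))). Nat) q (\(ω : Nat). \(a : Nat). succ a) p
  ~> \(p : Nat). \(q : Nat). elimNat (\(ζ : (\(z : Nat). \(τ : Vec Nat zero). \(y : Type0). y) (succ (succ zero)) (vnil Nat) (elimVec Nat (\(γ : Nat). \(k : Vec Nat γ). Type0) Nat (\(ε : Nat). \(ξ : Nat). \(δ : Vec Nat ε). \(s : Type0). s) zero (vnil Nat))). Nat) q (\(e : Nat). \(ω : Nat). succ ω) p
  ~> \(p : Nat). \(q : Nat). elimNat (\(ζ : (\(z : Vec Nat zero). \(τ : Type0). τ) (vnil Nat) (elimVec Nat (\(y : Nat). \(γ : Vec Nat y). Type0) Nat (\(k : Nat). \(ε : Nat). \(ξ : Vec Nat k). \(δ : Type0). δ) zero (vnil Nat))). Nat) q (\(s : Nat). \(e : Nat). succ e) p
  ~> \(p : Nat). \(q : Nat). elimNat (\(ζ : (\(z : Type0). z) (elimVec Nat (\(τ : Nat). \(y : Vec Nat τ). Type0) Nat (\(γ : Nat). \(k : Nat). \(ε : Vec Nat γ). \(ξ : Type0). ξ) zero (vnil Nat))). Nat) q (\(δ : Nat). \(s : Nat). succ s) p
  ~> \(p : Nat). \(q : Nat). elimNat (\(ζ : elimVec Nat (\(z : Nat). \(τ : Vec Nat z). Type0) Nat (\(y : Nat). \(γ : Nat). \(k : Vec Nat y). \(ε : Type0). ε) zero (vnil Nat)). Nat) q (\(ξ : Nat). \(δ : Nat). succ δ) p
  ~> \(p : Nat). \(q : Nat). elimNat (\(ζ : Nat). Nat) q (\(z : Nat). \(τ : Nat). succ τ) p
the term's type:
  Nat -> Nat -> Nat


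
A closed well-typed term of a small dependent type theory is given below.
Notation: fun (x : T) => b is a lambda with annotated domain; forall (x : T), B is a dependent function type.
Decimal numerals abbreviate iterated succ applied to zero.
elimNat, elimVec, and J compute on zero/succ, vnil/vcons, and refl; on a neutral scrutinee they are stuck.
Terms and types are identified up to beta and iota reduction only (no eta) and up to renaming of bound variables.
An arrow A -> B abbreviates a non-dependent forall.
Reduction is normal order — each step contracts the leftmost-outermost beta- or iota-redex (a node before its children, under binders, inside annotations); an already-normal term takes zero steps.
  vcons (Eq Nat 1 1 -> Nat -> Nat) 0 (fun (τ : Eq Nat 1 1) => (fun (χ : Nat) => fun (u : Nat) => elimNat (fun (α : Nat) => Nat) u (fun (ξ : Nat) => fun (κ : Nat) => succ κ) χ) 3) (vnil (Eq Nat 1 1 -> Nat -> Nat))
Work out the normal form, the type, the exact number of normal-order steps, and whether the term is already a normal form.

normal form:
  vcons (Eq Nat 1 1 -> Nat -> Nat) 0 (fun (τ : Eq Nat 1 1) => fun (χ : Nat) => succ (succ (succ χ))) (vnil (Eq Nat 1 1 -> Nat -> Nat))
inferred type:
  Vec (Eq Nat 1 1 -> Nat -> Nat) 1
steps to reach normal form (normal order): 11
started in normal form: no
first redex: a beta-redex


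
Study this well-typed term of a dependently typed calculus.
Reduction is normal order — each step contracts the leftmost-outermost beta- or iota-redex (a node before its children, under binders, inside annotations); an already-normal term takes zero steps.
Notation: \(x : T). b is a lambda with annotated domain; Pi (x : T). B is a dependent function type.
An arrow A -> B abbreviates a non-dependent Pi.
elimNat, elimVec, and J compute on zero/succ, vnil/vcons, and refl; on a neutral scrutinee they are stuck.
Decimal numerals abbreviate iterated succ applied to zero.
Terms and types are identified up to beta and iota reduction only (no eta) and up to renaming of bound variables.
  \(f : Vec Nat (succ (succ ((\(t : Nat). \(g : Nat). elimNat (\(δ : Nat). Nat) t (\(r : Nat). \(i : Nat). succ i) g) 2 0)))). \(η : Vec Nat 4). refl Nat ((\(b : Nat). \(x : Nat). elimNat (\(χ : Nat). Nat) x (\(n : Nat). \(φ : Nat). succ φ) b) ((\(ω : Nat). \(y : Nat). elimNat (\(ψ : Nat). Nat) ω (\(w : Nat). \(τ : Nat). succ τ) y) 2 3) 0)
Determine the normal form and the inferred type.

resulting normal form:
  \(f : Vec Nat 4). \(t : Vec Nat 4). refl Nat 5
inferred type:
  Vec Nat 4 -> Vec Nat 4 -> Eq Nat 5 5
observation: contracting a beta-redex first, the term normalizes in 33 steps.


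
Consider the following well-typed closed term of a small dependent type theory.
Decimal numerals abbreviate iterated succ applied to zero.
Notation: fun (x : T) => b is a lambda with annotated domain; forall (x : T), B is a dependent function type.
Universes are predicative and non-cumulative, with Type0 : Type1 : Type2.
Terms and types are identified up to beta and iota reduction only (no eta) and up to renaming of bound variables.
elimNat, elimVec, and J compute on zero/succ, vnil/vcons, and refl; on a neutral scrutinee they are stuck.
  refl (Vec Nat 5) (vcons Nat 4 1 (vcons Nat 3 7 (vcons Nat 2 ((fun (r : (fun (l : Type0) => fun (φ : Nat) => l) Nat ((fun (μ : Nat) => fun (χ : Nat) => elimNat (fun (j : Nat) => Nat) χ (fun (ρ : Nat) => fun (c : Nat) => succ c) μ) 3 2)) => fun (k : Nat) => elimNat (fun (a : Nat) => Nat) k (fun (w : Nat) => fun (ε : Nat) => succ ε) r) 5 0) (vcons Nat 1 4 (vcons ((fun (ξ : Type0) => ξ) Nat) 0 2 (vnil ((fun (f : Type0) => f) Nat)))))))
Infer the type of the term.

inferred type:
  Eq (Vec Nat 5) (vcons Nat 4 1 (vcons Nat 3 7 (vcons Nat 2 5 (vcons Nat 1 4 (vcons Nat 0 2 (vnil Nat)))))) (vcons Nat 4 1 (vcons Nat 3 7 (vcons Nat 2 5 (vcons Nat 1 4 (vcons Nat 0 2 (vnil Nat))))))


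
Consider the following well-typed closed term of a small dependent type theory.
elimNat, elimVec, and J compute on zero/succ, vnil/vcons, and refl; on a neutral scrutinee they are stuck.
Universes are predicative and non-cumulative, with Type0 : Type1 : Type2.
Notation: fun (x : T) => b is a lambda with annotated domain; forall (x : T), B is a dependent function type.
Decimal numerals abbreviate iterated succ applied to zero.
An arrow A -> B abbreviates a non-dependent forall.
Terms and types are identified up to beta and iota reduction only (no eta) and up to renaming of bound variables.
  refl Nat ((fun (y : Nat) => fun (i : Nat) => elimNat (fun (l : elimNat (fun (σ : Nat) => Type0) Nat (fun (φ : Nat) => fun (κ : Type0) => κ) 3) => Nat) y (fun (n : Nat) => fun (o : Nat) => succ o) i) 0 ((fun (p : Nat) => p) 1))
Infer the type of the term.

inferred type:
  Eq Nat 1 1


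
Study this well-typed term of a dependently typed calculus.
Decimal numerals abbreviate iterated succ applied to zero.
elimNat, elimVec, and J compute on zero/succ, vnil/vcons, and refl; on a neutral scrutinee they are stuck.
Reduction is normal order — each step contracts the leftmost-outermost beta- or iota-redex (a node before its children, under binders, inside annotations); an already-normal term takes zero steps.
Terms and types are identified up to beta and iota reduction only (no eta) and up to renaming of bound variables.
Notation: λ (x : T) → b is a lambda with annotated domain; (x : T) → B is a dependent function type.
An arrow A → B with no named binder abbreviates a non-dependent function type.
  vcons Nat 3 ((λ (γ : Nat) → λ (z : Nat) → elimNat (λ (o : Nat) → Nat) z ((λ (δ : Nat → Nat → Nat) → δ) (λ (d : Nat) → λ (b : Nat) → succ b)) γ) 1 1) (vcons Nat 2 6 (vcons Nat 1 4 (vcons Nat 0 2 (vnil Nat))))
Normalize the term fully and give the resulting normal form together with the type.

reduced normal form:
  vcons Nat 3 2 (vcons Nat 2 6 (vcons Nat 1 4 (vcons Nat 0 2 (vnil Nat))))
inferred type:
  Vec Nat 4


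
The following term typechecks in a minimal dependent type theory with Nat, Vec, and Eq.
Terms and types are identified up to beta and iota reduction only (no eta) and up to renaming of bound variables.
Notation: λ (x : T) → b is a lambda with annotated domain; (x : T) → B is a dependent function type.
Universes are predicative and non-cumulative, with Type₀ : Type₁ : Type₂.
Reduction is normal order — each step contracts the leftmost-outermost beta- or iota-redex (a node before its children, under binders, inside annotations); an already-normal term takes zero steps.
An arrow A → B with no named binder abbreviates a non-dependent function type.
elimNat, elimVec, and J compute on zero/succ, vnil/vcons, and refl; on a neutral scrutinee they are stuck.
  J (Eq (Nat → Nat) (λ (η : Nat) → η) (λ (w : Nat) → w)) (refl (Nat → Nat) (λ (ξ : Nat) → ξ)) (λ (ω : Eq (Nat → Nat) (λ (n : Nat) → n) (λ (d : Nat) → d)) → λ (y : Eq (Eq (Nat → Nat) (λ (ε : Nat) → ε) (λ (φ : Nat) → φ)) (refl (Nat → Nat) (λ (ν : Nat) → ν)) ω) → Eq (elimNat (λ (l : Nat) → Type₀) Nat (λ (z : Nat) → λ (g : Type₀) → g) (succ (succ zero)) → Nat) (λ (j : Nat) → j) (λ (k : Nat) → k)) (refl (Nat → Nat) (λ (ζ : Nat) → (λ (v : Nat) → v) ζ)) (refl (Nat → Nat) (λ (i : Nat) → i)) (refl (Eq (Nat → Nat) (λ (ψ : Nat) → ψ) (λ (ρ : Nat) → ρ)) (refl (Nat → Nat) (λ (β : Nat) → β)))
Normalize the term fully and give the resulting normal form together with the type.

reduced normal form:
  refl (Nat → Nat) (λ (η : Nat) → η)
type:
  Eq (Nat → Nat) (λ (η : Nat) → η) (λ (w : Nat) → w)
observation: reduction starts at a J iota-redex, and 2 normal-order steps reach the normal form.


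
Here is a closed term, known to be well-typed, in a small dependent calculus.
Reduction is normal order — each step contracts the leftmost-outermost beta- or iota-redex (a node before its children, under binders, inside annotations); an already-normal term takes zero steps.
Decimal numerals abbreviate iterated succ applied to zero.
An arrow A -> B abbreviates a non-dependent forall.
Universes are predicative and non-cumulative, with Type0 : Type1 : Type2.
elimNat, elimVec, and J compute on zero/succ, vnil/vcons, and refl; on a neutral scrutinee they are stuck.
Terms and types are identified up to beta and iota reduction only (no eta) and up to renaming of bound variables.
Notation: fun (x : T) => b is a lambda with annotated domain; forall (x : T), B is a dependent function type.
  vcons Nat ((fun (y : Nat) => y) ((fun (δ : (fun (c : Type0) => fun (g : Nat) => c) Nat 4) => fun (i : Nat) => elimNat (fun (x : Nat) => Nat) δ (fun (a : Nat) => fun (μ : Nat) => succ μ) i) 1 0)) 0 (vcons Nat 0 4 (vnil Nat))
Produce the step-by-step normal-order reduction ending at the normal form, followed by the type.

normal-order reduction:
  vcons Nat ((fun (y : Nat) => y) ((fun (δ : (fun (c : Type0) => fun (g : Nat) => c) Nat 4) => fun (i : Nat) => elimNat (fun (x : Nat) => Nat) δ (fun (a : Nat) => fun (μ : Nat) => succ μ) i) 1 0)) 0 (vcons Nat 0 4 (vnil Nat))
  ~> vcons Nat ((fun (y : (fun (δ : Type0) => fun (c : Nat) => δ) Nat 4) => fun (g : Nat) => elimNat (fun (i : Nat) => Nat) y (fun (x : Nat) => fun (a : Nat) => succ a) g) 1 0) 0 (vcons Nat 0 4 (vnil Nat))
  ~> vcons Nat ((fun (y : Nat) => elimNat (fun (δ : Nat) => Nat) 1 (fun (c : Nat) => fun (g : Nat) => succ g) y) 0) 0 (vcons Nat 0 4 (vnil Nat))
  ~> vcons Nat (elimNat (fun (y : Nat) => Nat) 1 (fun (δ : Nat) => fun (c : Nat) => succ c) 0) 0 (vcons Nat 0 4 (vnil Nat))
  ~> vcons Nat 1 0 (vcons Nat 0 4 (vnil Nat))
type:
  Vec Nat 2


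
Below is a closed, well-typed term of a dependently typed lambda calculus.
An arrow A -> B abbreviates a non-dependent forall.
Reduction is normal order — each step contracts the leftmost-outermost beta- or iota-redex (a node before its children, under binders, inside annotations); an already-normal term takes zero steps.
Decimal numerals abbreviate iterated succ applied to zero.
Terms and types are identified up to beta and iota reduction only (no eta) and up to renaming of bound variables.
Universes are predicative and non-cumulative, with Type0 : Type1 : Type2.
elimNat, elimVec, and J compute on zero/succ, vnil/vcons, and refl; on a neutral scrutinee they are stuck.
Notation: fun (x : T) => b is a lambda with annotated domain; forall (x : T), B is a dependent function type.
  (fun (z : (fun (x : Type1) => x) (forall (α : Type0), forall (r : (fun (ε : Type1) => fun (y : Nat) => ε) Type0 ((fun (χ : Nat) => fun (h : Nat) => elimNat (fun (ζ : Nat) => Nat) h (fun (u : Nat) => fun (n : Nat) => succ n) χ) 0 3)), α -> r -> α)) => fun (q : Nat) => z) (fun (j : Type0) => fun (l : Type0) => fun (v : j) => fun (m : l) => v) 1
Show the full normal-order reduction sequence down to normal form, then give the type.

normal-order reduction sequence:
  (fun (z : (fun (x : Type1) => x) (forall (α : Type0), forall (r : (fun (ε : Type1) => fun (y : Nat) => ε) Type0 ((fun (χ : Nat) => fun (h : Nat) => elimNat (fun (ζ : Nat) => Nat) h (fun (u : Nat) => fun (n : Nat) => succ n) χ) 0 3)), α -> r -> α)) => fun (q : Nat) => z) (fun (j : Type0) => fun (l : Type0) => fun (v : j) => fun (m : l) => v) 1
  ~> (fun (z : Nat) => fun (x : Type0) => fun (α : Type0) => fun (r : x) => fun (ε : α) => r) 1
  ~> fun (z : Type0) => fun (x : Type0) => fun (α : z) => fun (r : x) => α
type:
  forall (z : Type0), forall (x : Type0), z -> x -> z


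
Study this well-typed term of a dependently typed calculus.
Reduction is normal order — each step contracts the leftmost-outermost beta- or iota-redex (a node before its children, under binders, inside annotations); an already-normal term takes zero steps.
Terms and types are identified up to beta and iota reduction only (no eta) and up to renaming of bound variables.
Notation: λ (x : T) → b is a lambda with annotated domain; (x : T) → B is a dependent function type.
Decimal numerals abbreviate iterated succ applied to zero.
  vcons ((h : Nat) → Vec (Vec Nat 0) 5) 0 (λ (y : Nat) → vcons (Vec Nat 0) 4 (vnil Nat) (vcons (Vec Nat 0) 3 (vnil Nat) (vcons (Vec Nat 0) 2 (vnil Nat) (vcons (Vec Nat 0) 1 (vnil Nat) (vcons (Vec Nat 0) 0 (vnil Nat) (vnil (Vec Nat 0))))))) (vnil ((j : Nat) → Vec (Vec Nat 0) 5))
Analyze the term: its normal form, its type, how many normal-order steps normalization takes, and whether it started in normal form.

reduced normal form:
  vcons ((h : Nat) → Vec (Vec Nat 0) 5) 0 (λ (y : Nat) → vcons (Vec Nat 0) 4 (vnil Nat) (vcons (Vec Nat 0) 3 (vnil Nat) (vcons (Vec Nat 0) 2 (vnil Nat) (vcons (Vec Nat 0) 1 (vnil Nat) (vcons (Vec Nat 0) 0 (vnil Nat) (vnil (Vec Nat 0))))))) (vnil ((j : Nat) → Vec (Vec Nat 0) 5))
type:
  Vec ((h : Nat) → Vec (Vec Nat 0) 5) 1
steps to reach normal form (normal order): 0
term was already normal: yes


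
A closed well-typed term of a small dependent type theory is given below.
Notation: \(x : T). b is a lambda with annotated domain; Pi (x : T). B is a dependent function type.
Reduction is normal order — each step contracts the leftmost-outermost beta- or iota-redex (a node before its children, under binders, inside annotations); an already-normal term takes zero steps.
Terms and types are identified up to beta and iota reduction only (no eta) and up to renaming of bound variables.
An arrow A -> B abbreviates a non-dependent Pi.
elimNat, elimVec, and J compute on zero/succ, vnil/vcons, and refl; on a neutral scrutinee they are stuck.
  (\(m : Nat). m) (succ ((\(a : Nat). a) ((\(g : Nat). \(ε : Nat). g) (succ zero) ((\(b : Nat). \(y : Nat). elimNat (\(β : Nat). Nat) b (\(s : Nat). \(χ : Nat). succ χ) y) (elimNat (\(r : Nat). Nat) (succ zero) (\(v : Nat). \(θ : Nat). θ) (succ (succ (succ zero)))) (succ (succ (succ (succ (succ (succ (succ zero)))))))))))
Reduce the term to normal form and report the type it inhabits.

reduced normal form:
  succ (succ zero)
type:
  Nat
observation: normalization takes exactly 4 steps under the normal-order strategy.


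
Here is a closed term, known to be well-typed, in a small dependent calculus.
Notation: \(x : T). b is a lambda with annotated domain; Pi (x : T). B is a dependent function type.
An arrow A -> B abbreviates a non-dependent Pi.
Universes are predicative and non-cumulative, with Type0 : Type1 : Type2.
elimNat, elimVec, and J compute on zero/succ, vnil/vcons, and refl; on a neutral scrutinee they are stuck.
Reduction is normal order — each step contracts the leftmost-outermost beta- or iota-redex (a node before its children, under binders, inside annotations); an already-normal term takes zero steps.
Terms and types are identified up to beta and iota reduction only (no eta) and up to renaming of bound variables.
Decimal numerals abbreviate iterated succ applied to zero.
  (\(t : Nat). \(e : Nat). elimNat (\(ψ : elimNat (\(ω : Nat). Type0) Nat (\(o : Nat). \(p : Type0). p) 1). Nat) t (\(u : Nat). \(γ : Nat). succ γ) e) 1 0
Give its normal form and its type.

normal form:
  1
type:
  Nat
observation: the first redex contracted is a beta-redex; the normal form is reached in 3 normal-order steps.


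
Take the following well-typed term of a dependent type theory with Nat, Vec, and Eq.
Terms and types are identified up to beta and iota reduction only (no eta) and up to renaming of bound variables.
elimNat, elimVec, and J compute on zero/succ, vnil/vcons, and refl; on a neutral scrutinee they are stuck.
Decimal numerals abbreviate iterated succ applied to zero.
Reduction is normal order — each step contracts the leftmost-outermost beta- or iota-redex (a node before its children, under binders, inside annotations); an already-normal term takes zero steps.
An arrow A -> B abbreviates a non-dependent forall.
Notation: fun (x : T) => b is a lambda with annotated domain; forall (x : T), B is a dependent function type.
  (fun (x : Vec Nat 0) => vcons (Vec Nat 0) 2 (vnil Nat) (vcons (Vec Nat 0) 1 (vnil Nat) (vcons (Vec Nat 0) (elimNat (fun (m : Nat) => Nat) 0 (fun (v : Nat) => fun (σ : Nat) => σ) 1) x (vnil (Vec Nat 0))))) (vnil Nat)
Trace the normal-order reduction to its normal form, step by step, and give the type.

normal-order reduction sequence:
  (fun (x : Vec Nat 0) => vcons (Vec Nat 0) 2 (vnil Nat) (vcons (Vec Nat 0) 1 (vnil Nat) (vcons (Vec Nat 0) (elimNat (fun (m : Nat) => Nat) 0 (fun (v : Nat) => fun (σ : Nat) => σ) 1) x (vnil (Vec Nat 0))))) (vnil Nat)
  ~> vcons (Vec Nat 0) 2 (vnil Nat) (vcons (Vec Nat 0) 1 (vnil Nat) (vcons (Vec Nat 0) (elimNat (fun (x : Nat) => Nat) 0 (fun (m : Nat) => fun (v : Nat) => v) 1) (vnil Nat) (vnil (Vec Nat 0))))
  ~> vcons (Vec Nat 0) 2 (vnil Nat) (vcons (Vec Nat 0) 1 (vnil Nat) (vcons (Vec Nat 0) ((fun (x : Nat) => fun (m : Nat) => m) 0 (elimNat (fun (v : Nat) => Nat) 0 (fun (σ : Nat) => fun (t : Nat) => t) 0)) (vnil Nat) (vnil (Vec Nat 0))))
  ~> vcons (Vec Nat 0) 2 (vnil Nat) (vcons (Vec Nat 0) 1 (vnil Nat) (vcons (Vec Nat 0) ((fun (x : Nat) => x) (elimNat (fun (m : Nat) => Nat) 0 (fun (v : Nat) => fun (σ : Nat) => σ) 0)) (vnil Nat) (vnil (Vec Nat 0))))
  ~> vcons (Vec Nat 0) 2 (vnil Nat) (vcons (Vec Nat 0) 1 (vnil Nat) (vcons (Vec Nat 0) (elimNat (fun (x : Nat) => Nat) 0 (fun (m : Nat) => fun (v : Nat) => v) 0) (vnil Nat) (vnil (Vec Nat 0))))
  ~> vcons (Vec Nat 0) 2 (vnil Nat) (vcons (Vec Nat 0) 1 (vnil Nat) (vcons (Vec Nat 0) 0 (vnil Nat) (vnil (Vec Nat 0))))
inferred type:
  Vec (Vec Nat 0) 3


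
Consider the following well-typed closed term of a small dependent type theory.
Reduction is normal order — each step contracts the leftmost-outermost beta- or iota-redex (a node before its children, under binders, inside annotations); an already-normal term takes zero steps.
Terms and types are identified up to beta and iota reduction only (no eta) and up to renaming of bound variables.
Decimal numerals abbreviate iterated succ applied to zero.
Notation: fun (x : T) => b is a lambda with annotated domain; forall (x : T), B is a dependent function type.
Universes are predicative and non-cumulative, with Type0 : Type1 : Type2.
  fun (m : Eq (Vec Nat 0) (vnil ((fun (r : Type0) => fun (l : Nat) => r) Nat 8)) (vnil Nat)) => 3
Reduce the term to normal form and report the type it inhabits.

resulting normal form:
  fun (m : Eq (Vec Nat 0) (vnil Nat) (vnil Nat)) => 3
type:
  forall (m : Eq (Vec Nat 0) (vnil Nat) (vnil Nat)), Nat
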